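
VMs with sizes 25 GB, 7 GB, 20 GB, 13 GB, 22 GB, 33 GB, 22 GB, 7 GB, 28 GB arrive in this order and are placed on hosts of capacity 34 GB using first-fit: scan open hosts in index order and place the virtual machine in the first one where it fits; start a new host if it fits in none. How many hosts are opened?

6

  25 → host 1 (new)  [load 25/34]
  7 → host 1  [load 32/34]
  20 → host 2 (new)  [load 20/34]
  13 → host 2  [load 33/34]
  22 → host 3 (new)  [load 22/34]
  33 → host 4 (new)  [load 33/34]
  22 → host 5 (new)  [load 22/34]
  7 → host 3  [load 29/34]
  28 → host 6 (new)  [load 28/34]
6 hosts opened.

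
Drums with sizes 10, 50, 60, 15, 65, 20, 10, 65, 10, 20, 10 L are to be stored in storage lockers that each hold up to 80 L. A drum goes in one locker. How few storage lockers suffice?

5

Total = 65 + 65 + 60 + 50 + 20 + 20 + 15 + 10 + 10 + 10 + 10 = 335 L.
Lower bound: ⌈335/80⌉ = 5 storage lockers.
A packing using 5 storage lockers:
  locker 1: 65 + 15 = 80
  locker 2: 65 + 10 = 75
  locker 3: 60 + 20 = 80
  locker 4: 50 + 20 + 10 = 80
  locker 5: 10 + 10 = 20
This matches the lower bound, so 5 is optimal.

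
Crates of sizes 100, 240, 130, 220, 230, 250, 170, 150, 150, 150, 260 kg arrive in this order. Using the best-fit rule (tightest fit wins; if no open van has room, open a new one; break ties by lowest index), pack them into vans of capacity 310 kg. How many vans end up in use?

9

  100 → van 1 (new)  [load 100/310]
  240 → van 2 (new)  [load 240/310]
  130 → van 1  [load 230/310]
  220 → van 3 (new)  [load 220/310]
  230 → van 4 (new)  [load 230/310]
  250 → van 5 (new)  [load 250/310]
  170 → van 6 (new)  [load 170/310]
  150 → van 7 (new)  [load 150/310]
  150 → van 7  [load 300/310]
  150 → van 8 (new)  [load 150/310]
  260 → van 9 (new)  [load 260/310]
9 vans opened.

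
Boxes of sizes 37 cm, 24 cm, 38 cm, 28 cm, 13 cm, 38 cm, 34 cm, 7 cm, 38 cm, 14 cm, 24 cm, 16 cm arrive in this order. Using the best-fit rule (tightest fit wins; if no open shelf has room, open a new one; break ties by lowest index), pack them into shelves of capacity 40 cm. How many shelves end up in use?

  37 → shelf 1 (new)  [load 37/40]
  24 → shelf 2 (new)  [load 24/40]
  38 → shelf 3 (new)  [load 38/40]
  28 → shelf 4 (new)  [load 28/40]
  13 → shelf 2  [load 37/40]
  38 → shelf 5 (new)  [load 38/40]
  34 → shelf 6 (new)  [load 34/40]
  7 → shelf 4  [load 35/40]
  38 → shelf 7 (new)  [load 38/40]
  14 → shelf 8 (new)  [load 14/40]
  24 → shelf 8  [load 38/40]
  16 → shelf 9 (new)  [load 16/40]
9 shelves opened.

9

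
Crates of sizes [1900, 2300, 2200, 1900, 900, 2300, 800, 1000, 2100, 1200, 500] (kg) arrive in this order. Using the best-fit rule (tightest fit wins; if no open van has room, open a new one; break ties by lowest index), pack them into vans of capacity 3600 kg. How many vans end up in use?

  1900 → van 1 (new)  [load 1900/3600]
  2300 → van 2 (new)  [load 2300/3600]
  2200 → van 3 (new)  [load 2200/3600]
  1900 → van 4 (new)  [load 1900/3600]
  900 → van 2  [load 3200/3600]
  2300 → van 5 (new)  [load 2300/3600]
  800 → van 5  [load 3100/3600]
  1000 → van 3  [load 3200/3600]
  2100 → van 6 (new)  [load 2100/3600]
  1200 → van 6  [load 3300/3600]
  500 → van 5  [load 3600/3600]
6 vans opened.

6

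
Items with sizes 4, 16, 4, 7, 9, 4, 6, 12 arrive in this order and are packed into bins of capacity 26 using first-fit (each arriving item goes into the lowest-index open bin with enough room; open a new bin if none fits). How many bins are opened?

  4 → bin 1 (new)  [load 4/26]
  16 → bin 1  [load 20/26]
  4 → bin 1  [load 24/26]
  7 → bin 2 (new)  [load 7/26]
  9 → bin 2  [load 16/26]
  4 → bin 2  [load 20/26]
  6 → bin 2  [load 26/26]
  12 → bin 3 (new)  [load 12/26]
3 bins opened.

3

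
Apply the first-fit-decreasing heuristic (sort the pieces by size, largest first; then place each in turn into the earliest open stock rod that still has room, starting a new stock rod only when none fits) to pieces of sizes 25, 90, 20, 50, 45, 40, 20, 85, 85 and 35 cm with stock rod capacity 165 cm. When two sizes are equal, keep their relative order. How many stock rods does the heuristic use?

Sorted descending: 90, 85, 85, 50, 45, 40, 35, 25, 20, 20.
  90 → stock rod 1 (new)  [load 90/165]
  85 → stock rod 2 (new)  [load 85/165]
  85 → stock rod 3 (new)  [load 85/165]
  50 → stock rod 1  [load 140/165]
  45 → stock rod 2  [load 130/165]
  40 → stock rod 3  [load 125/165]
  35 → stock rod 2  [load 165/165]
  25 → stock rod 1  [load 165/165]
  20 → stock rod 3  [load 145/165]
  20 → stock rod 3  [load 165/165]
3 stock rods opened.

3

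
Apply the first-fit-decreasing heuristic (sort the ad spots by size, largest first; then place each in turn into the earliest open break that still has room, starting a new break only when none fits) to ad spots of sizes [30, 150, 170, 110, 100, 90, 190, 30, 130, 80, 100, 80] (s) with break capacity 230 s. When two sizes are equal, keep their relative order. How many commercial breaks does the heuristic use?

6

Sorted descending: 190, 170, 150, 130, 110, 100, 100, 90, 80, 80, 30, 30.
  190 → break 1 (new)  [load 190/230]
  170 → break 2 (new)  [load 170/230]
  150 → break 3 (new)  [load 150/230]
  130 → break 4 (new)  [load 130/230]
  110 → break 5 (new)  [load 110/230]
  100 → break 4  [load 230/230]
  100 → break 5  [load 210/230]
  90 → break 6 (new)  [load 90/230]
  80 → break 3  [load 230/230]
  80 → break 6  [load 170/230]
  30 → break 1  [load 220/230]
  30 → break 2  [load 200/230]
6 commercial breaks opened.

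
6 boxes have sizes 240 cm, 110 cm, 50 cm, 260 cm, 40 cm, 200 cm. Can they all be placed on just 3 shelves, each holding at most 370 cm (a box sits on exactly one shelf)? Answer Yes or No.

Yes

A valid assignment using 3 shelves:
  shelf 1: 260 + 110 = 370
  shelf 2: 240 + 50 + 40 = 330
  shelf 3: 200 = 200
Every load is within 370 cm, so 3 shelves suffice.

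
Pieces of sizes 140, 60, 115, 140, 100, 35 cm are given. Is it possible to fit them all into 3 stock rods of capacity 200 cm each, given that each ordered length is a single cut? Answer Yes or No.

No

Total = 590 cm; ⌈590/200⌉ = 3.
The bound of 3 does not rule out 3, but exhaustive search shows no assignment into 3 stock rods of capacity 200 cm exists — the minimum is 4.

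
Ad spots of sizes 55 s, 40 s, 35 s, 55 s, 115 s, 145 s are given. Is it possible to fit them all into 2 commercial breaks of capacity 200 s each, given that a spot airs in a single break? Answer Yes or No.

Total = 445 s; ⌈445/200⌉ = 3.
At least 3 commercial breaks are required, but only 2 are allowed.

No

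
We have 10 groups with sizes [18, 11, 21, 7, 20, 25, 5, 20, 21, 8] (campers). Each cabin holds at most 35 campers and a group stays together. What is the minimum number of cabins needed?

6

Total = 25 + 21 + 21 + 20 + 20 + 18 + 11 + 8 + 7 + 5 = 156 campers.
Lower bound: ⌈156/35⌉ = 5 cabins.
Also, 6 groups each exceed 35/2 campers, and no two of those can share a cabin, so at least 6 cabins are needed.
A packing using 6 cabins:
  cabin 1: 25 + 8 = 33
  cabin 2: 21 + 11 = 32
  cabin 3: 21 + 7 + 5 = 33
  cabin 4: 20 = 20
  cabin 5: 20 = 20
  cabin 6: 18 = 18
This matches the lower bound, so 6 is optimal.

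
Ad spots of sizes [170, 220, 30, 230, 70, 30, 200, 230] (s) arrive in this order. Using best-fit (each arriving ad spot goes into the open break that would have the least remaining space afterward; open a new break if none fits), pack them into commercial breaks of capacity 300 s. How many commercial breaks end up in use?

5

  170 → break 1 (new)  [load 170/300]
  220 → break 2 (new)  [load 220/300]
  30 → break 2  [load 250/300]
  230 → break 3 (new)  [load 230/300]
  70 → break 3  [load 300/300]
  30 → break 2  [load 280/300]
  200 → break 4 (new)  [load 200/300]
  230 → break 5 (new)  [load 230/300]
5 commercial breaks opened.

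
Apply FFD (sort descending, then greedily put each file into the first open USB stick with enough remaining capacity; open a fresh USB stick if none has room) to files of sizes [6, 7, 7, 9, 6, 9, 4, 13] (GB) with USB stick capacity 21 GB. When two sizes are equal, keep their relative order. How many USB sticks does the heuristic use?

4

Sorted descending: 13, 9, 9, 7, 7, 6, 6, 4.
  13 → USB stick 1 (new)  [load 13/21]
  9 → USB stick 2 (new)  [load 9/21]
  9 → USB stick 2  [load 18/21]
  7 → USB stick 1  [load 20/21]
  7 → USB stick 3 (new)  [load 7/21]
  6 → USB stick 3  [load 13/21]
  6 → USB stick 3  [load 19/21]
  4 → USB stick 4 (new)  [load 4/21]
4 USB sticks opened.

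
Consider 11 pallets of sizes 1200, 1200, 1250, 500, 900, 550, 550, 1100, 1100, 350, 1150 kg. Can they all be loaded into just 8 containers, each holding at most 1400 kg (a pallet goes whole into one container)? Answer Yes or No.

No

Total = 9850 kg; ⌈9850/1400⌉ = 8.
The bound of 8 does not rule out 8, but exhaustive search shows no assignment into 8 containers of capacity 1400 kg exists — the minimum is 9.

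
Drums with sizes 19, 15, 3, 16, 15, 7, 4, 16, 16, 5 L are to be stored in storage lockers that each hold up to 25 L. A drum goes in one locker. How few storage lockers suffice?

Total = 19 + 16 + 16 + 16 + 15 + 15 + 7 + 5 + 4 + 3 = 116 L.
Lower bound: ⌈116/25⌉ = 5 storage lockers.
Also, 6 drums each exceed 25/2 L, and no two of those can share a locker, so at least 6 storage lockers are needed.
A packing using 6 storage lockers:
  locker 1: 19 + 5 = 24
  locker 2: 16 + 7 = 23
  locker 3: 16 + 4 + 3 = 23
  locker 4: 16 = 16
  locker 5: 15 = 15
  locker 6: 15 = 15
This matches the lower bound, so 6 is optimal.

6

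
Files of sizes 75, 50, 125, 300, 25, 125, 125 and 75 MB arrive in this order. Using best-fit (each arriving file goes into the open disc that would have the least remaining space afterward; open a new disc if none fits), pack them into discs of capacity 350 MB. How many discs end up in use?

  75 → disc 1 (new)  [load 75/350]
  50 → disc 1  [load 125/350]
  125 → disc 1  [load 250/350]
  300 → disc 2 (new)  [load 300/350]
  25 → disc 2  [load 325/350]
  125 → disc 3 (new)  [load 125/350]
  125 → disc 3  [load 250/350]
  75 → disc 1  [load 325/350]
3 discs opened.

3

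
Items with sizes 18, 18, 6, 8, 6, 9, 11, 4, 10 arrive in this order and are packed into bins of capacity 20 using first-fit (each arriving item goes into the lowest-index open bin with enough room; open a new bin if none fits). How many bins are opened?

  18 → bin 1 (new)  [load 18/20]
  18 → bin 2 (new)  [load 18/20]
  6 → bin 3 (new)  [load 6/20]
  8 → bin 3  [load 14/20]
  6 → bin 3  [load 20/20]
  9 → bin 4 (new)  [load 9/20]
  11 → bin 4  [load 20/20]
  4 → bin 5 (new)  [load 4/20]
  10 → bin 5  [load 14/20]
5 bins opened.

5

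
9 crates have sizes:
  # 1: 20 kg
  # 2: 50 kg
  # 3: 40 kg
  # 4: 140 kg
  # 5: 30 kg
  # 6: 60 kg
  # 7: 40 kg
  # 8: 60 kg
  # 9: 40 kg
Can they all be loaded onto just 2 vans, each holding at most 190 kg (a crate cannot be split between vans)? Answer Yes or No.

No

Total = 480 kg; ⌈480/190⌉ = 3.
At least 3 vans are required, but only 2 are allowed.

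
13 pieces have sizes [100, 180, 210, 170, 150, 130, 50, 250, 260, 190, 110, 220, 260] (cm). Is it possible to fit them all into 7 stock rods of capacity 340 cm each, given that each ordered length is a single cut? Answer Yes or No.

No

Total = 2280 cm; ⌈2280/340⌉ = 7.
The bound of 7 does not rule out 7, but exhaustive search shows no assignment into 7 stock rods of capacity 340 cm exists — the minimum is 8.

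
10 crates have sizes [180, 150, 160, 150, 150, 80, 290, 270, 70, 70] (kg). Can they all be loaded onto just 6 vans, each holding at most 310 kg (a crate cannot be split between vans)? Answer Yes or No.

A valid assignment using 6 vans:
  van 1: 290 = 290
  van 2: 270 = 270
  van 3: 180 + 80 = 260
  van 4: 160 + 150 = 310
  van 5: 150 + 150 = 300
  van 6: 70 + 70 = 140
Every load is within 310 kg, so 6 vans suffice.

Yes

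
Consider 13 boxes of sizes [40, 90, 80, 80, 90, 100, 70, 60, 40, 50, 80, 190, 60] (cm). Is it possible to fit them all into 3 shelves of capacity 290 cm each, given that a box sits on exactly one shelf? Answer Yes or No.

Total = 1030 cm; ⌈1030/290⌉ = 4.
At least 4 shelves are required, but only 3 are allowed.

No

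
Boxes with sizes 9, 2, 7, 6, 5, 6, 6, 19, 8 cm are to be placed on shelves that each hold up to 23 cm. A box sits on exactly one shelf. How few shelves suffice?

4

Total = 19 + 9 + 8 + 7 + 6 + 6 + 6 + 5 + 2 = 68 cm.
Lower bound: ⌈68/23⌉ = 3 shelves.
A packing using 4 shelves:
  shelf 1: 19 + 2 = 21
  shelf 2: 9 + 8 + 6 = 23
  shelf 3: 7 + 6 + 6 = 19
  shelf 4: 5 = 5
No arrangement into 3 shelves stays within capacity, so 4 is optimal.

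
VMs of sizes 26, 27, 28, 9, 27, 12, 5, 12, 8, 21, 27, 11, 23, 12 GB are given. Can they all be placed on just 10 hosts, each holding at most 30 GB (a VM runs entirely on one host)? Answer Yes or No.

Yes

A valid assignment using 10 hosts:
  host 1: 28 = 28
  host 2: 27 = 27
  host 3: 27 = 27
  host 4: 27 = 27
  host 5: 26 = 26
  host 6: 23 + 5 = 28
  host 7: 21 + 9 = 30
  host 8: 12 + 12 = 24
  host 9: 12 + 11 = 23
  host 10: 8 = 8
Every load is within 30 GB, so 10 hosts suffice.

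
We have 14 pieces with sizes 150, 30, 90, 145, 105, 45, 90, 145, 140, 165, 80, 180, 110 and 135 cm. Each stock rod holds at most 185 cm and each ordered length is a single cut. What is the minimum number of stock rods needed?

Total = 180 + 165 + 150 + 145 + 145 + 140 + 135 + 110 + 105 + 90 + 90 + 80 + 45 + 30 = 1610 cm.
Lower bound: ⌈1610/185⌉ = 9 stock rods.
A packing using 10 stock rods:
  stock rod 1: 180 = 180
  stock rod 2: 165 = 165
  stock rod 3: 150 + 30 = 180
  stock rod 4: 145 = 145
  stock rod 5: 145 = 145
  stock rod 6: 140 + 45 = 185
  stock rod 7: 135 = 135
  stock rod 8: 110 = 110
  stock rod 9: 105 + 80 = 185
  stock rod 10: 90 + 90 = 180
No arrangement into 9 stock rods stays within capacity, so 10 is optimal.

10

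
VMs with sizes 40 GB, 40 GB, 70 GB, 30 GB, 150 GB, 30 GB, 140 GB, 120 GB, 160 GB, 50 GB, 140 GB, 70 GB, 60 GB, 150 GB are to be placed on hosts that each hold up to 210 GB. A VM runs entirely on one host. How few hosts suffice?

6

Total = 160 + 150 + 150 + 140 + 140 + 120 + 70 + 70 + 60 + 50 + 40 + 40 + 30 + 30 = 1250 GB.
Lower bound: ⌈1250/210⌉ = 6 hosts.
A packing using 6 hosts:
  host 1: 160 + 50 = 210
  host 2: 150 + 60 = 210
  host 3: 150 + 30 + 30 = 210
  host 4: 140 + 70 = 210
  host 5: 140 + 70 = 210
  host 6: 120 + 40 + 40 = 200
This matches the lower bound, so 6 is optimal.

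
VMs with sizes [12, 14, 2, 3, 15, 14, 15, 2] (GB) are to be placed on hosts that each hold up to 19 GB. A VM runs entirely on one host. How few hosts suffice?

5

Total = 15 + 15 + 14 + 14 + 12 + 3 + 2 + 2 = 77 GB.
Lower bound: ⌈77/19⌉ = 5 hosts.
A packing using 5 hosts:
  host 1: 15 + 3 = 18
  host 2: 15 + 2 + 2 = 19
  host 3: 14 = 14
  host 4: 14 = 14
  host 5: 12 = 12
This matches the lower bound, so 5 is optimal.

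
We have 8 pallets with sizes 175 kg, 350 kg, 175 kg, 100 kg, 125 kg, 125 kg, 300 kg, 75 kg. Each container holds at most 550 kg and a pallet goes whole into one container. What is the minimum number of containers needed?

Total = 350 + 300 + 175 + 175 + 125 + 125 + 100 + 75 = 1425 kg.
Lower bound: ⌈1425/550⌉ = 3 containers.
A packing using 3 containers:
  container 1: 350 + 175 = 525
  container 2: 300 + 175 + 75 = 550
  container 3: 125 + 125 + 100 = 350
This matches the lower bound, so 3 is optimal.

3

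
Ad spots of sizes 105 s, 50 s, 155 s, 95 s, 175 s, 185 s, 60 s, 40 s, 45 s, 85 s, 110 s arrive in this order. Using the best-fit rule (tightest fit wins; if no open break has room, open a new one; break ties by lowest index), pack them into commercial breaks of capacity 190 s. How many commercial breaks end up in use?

  105 → break 1 (new)  [load 105/190]
  50 → break 1  [load 155/190]
  155 → break 2 (new)  [load 155/190]
  95 → break 3 (new)  [load 95/190]
  175 → break 4 (new)  [load 175/190]
  185 → break 5 (new)  [load 185/190]
  60 → break 3  [load 155/190]
  40 → break 6 (new)  [load 40/190]
  45 → break 6  [load 85/190]
  85 → break 6  [load 170/190]
  110 → break 7 (new)  [load 110/190]
7 commercial breaks opened.

7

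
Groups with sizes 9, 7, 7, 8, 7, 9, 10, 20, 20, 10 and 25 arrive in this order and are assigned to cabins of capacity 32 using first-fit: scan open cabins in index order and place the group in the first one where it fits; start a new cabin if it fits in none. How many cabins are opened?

  9 → cabin 1 (new)  [load 9/32]
  7 → cabin 1  [load 16/32]
  7 → cabin 1  [load 23/32]
  8 → cabin 1  [load 31/32]
  7 → cabin 2 (new)  [load 7/32]
  9 → cabin 2  [load 16/32]
  10 → cabin 2  [load 26/32]
  20 → cabin 3 (new)  [load 20/32]
  20 → cabin 4 (new)  [load 20/32]
  10 → cabin 3  [load 30/32]
  25 → cabin 5 (new)  [load 25/32]
5 cabins opened.

5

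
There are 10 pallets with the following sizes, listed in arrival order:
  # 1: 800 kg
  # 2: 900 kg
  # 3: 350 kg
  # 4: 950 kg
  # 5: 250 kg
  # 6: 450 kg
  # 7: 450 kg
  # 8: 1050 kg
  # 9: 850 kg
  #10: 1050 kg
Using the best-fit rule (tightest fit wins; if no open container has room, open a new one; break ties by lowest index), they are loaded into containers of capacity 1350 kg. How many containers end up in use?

  800 → container 1 (new)  [load 800/1350]
  900 → container 2 (new)  [load 900/1350]
  350 → container 2  [load 1250/1350]
  950 → container 3 (new)  [load 950/1350]
  250 → container 3  [load 1200/1350]
  450 → container 1  [load 1250/1350]
  450 → container 4 (new)  [load 450/1350]
  1050 → container 5 (new)  [load 1050/1350]
  850 → container 4  [load 1300/1350]
  1050 → container 6 (new)  [load 1050/1350]
6 containers opened.

6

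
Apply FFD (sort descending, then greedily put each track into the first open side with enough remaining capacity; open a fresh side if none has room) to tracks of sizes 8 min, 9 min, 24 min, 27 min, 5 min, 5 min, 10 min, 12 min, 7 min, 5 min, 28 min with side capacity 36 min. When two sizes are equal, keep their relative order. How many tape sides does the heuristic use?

4

Sorted descending: 28, 27, 24, 12, 10, 9, 8, 7, 5, 5, 5.
  28 → side 1 (new)  [load 28/36]
  27 → side 2 (new)  [load 27/36]
  24 → side 3 (new)  [load 24/36]
  12 → side 3  [load 36/36]
  10 → side 4 (new)  [load 10/36]
  9 → side 2  [load 36/36]
  8 → side 1  [load 36/36]
  7 → side 4  [load 17/36]
  5 → side 4  [load 22/36]
  5 → side 4  [load 27/36]
  5 → side 4  [load 32/36]
4 tape sides opened.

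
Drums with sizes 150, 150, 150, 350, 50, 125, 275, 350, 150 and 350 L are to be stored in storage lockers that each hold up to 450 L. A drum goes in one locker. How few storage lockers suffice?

Total = 350 + 350 + 350 + 275 + 150 + 150 + 150 + 150 + 125 + 50 = 2100 L.
Lower bound: ⌈2100/450⌉ = 5 storage lockers.
A packing using 6 storage lockers:
  locker 1: 350 + 50 = 400
  locker 2: 350 = 350
  locker 3: 350 = 350
  locker 4: 275 + 150 = 425
  locker 5: 150 + 150 + 150 = 450
  locker 6: 125 = 125
No arrangement into 5 storage lockers stays within capacity, so 6 is optimal.

6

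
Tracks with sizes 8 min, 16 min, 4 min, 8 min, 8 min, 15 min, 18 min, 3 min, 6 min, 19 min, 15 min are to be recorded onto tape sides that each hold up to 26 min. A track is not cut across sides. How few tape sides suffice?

Total = 19 + 18 + 16 + 15 + 15 + 8 + 8 + 8 + 6 + 4 + 3 = 120 min.
Lower bound: ⌈120/26⌉ = 5 tape sides.
A packing using 5 tape sides:
  side 1: 19 + 6 = 25
  side 2: 18 + 8 = 26
  side 3: 16 + 8 = 24
  side 4: 15 + 8 + 3 = 26
  side 5: 15 + 4 = 19
This matches the lower bound, so 5 is optimal.

5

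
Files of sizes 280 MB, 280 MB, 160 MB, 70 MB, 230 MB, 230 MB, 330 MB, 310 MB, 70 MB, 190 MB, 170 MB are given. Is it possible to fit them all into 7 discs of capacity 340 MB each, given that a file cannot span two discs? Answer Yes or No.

No

Total = 2320 MB; ⌈2320/340⌉ = 7.
The bound of 7 does not rule out 7, but exhaustive search shows no assignment into 7 discs of capacity 340 MB exists — the minimum is 8.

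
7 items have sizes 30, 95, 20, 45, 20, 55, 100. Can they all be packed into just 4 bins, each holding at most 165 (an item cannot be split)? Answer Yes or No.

Yes

A valid assignment using 3 bins:
  bin 1: 100 + 55 = 155
  bin 2: 95 + 45 + 20 = 160
  bin 3: 30 + 20 = 50
That uses only 3 ≤ 4, so 4 bins are enough.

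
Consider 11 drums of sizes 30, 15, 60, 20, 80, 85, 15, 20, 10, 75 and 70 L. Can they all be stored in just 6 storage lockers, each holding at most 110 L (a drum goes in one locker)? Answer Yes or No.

A valid assignment using 5 storage lockers:
  locker 1: 85 + 20 = 105
  locker 2: 80 + 30 = 110
  locker 3: 75 + 20 + 15 = 110
  locker 4: 70 + 15 + 10 = 95
  locker 5: 60 = 60
That uses only 5 ≤ 6, so 6 storage lockers are enough.

Yes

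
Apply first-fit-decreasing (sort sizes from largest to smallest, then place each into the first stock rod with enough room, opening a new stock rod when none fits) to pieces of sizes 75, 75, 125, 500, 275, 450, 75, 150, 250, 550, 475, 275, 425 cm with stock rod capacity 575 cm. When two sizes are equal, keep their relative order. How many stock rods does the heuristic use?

7

Sorted descending: 550, 500, 475, 450, 425, 275, 275, 250, 150, 125, 75, 75, 75.
  550 → stock rod 1 (new)  [load 550/575]
  500 → stock rod 2 (new)  [load 500/575]
  475 → stock rod 3 (new)  [load 475/575]
  450 → stock rod 4 (new)  [load 450/575]
  425 → stock rod 5 (new)  [load 425/575]
  275 → stock rod 6 (new)  [load 275/575]
  275 → stock rod 6  [load 550/575]
  250 → stock rod 7 (new)  [load 250/575]
  150 → stock rod 5  [load 575/575]
  125 → stock rod 4  [load 575/575]
  75 → stock rod 2  [load 575/575]
  75 → stock rod 3  [load 550/575]
  75 → stock rod 7  [load 325/575]
7 stock rods opened.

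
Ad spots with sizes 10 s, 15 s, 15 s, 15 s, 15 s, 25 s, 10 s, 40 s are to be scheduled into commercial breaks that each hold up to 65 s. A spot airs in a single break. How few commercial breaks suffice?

3

Total = 40 + 25 + 15 + 15 + 15 + 15 + 10 + 10 = 145 s.
Lower bound: ⌈145/65⌉ = 3 commercial breaks.
A packing using 3 commercial breaks:
  break 1: 40 + 25 = 65
  break 2: 15 + 15 + 15 + 15 = 60
  break 3: 10 + 10 = 20
This matches the lower bound, so 3 is optimal.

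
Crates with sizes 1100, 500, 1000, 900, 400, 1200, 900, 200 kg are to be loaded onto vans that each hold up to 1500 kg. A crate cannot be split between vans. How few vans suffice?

5

Total = 1200 + 1100 + 1000 + 900 + 900 + 500 + 400 + 200 = 6200 kg.
Lower bound: ⌈6200/1500⌉ = 5 vans.
A packing using 5 vans:
  van 1: 1200 + 200 = 1400
  van 2: 1100 + 400 = 1500
  van 3: 1000 + 500 = 1500
  van 4: 900 = 900
  van 5: 900 = 900
This matches the lower bound, so 5 is optimal.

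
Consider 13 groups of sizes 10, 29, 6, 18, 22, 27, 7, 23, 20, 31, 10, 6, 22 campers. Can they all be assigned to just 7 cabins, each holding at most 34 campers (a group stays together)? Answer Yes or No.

No

Total = 231 campers; ⌈231/34⌉ = 7.
8 groups each exceed half the capacity and cannot share a cabin, forcing at least 8 cabins.
At least 8 cabins are required, but only 7 are allowed.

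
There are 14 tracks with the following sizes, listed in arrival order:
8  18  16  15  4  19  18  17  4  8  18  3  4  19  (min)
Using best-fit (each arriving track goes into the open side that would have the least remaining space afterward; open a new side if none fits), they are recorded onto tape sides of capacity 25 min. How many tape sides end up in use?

  8 → side 1 (new)  [load 8/25]
  18 → side 2 (new)  [load 18/25]
  16 → side 1  [load 24/25]
  15 → side 3 (new)  [load 15/25]
  4 → side 2  [load 22/25]
  19 → side 4 (new)  [load 19/25]
  18 → side 5 (new)  [load 18/25]
  17 → side 6 (new)  [load 17/25]
  4 → side 4  [load 23/25]
  8 → side 6  [load 25/25]
  18 → side 7 (new)  [load 18/25]
  3 → side 2  [load 25/25]
  4 → side 5  [load 22/25]
  19 → side 8 (new)  [load 19/25]
8 tape sides opened.

8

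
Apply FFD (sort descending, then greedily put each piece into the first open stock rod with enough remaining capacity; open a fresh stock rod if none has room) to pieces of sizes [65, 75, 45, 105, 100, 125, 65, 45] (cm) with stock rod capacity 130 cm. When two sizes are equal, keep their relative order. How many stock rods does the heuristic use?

6

Sorted descending: 125, 105, 100, 75, 65, 65, 45, 45.
  125 → stock rod 1 (new)  [load 125/130]
  105 → stock rod 2 (new)  [load 105/130]
  100 → stock rod 3 (new)  [load 100/130]
  75 → stock rod 4 (new)  [load 75/130]
  65 → stock rod 5 (new)  [load 65/130]
  65 → stock rod 5  [load 130/130]
  45 → stock rod 4  [load 120/130]
  45 → stock rod 6 (new)  [load 45/130]
6 stock rods opened.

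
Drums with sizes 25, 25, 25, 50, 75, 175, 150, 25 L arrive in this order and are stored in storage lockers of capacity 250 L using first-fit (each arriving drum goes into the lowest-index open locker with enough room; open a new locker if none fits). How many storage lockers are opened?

  25 → locker 1 (new)  [load 25/250]
  25 → locker 1  [load 50/250]
  25 → locker 1  [load 75/250]
  50 → locker 1  [load 125/250]
  75 → locker 1  [load 200/250]
  175 → locker 2 (new)  [load 175/250]
  150 → locker 3 (new)  [load 150/250]
  25 → locker 1  [load 225/250]
3 storage lockers opened.

3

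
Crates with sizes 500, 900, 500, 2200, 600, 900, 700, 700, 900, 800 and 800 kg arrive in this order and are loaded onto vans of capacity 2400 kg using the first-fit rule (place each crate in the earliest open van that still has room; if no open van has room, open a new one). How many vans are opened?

5

  500 → van 1 (new)  [load 500/2400]
  900 → van 1  [load 1400/2400]
  500 → van 1  [load 1900/2400]
  2200 → van 2 (new)  [load 2200/2400]
  600 → van 3 (new)  [load 600/2400]
  900 → van 3  [load 1500/2400]
  700 → van 3  [load 2200/2400]
  700 → van 4 (new)  [load 700/2400]
  900 → van 4  [load 1600/2400]
  800 → van 4  [load 2400/2400]
  800 → van 5 (new)  [load 800/2400]
5 vans opened.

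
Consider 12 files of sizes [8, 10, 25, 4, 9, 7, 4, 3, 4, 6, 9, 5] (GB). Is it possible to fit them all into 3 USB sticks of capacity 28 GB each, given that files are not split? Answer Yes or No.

No

Total = 94 GB; ⌈94/28⌉ = 4.
At least 4 USB sticks are required, but only 3 are allowed.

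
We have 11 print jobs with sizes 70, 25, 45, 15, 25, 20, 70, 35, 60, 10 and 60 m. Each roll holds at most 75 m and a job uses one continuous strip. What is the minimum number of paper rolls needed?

7

Total = 70 + 70 + 60 + 60 + 45 + 35 + 25 + 25 + 20 + 15 + 10 = 435 m.
Lower bound: ⌈435/75⌉ = 6 paper rolls.
A packing using 7 paper rolls:
  roll 1: 70 = 70
  roll 2: 70 = 70
  roll 3: 60 + 15 = 75
  roll 4: 60 + 10 = 70
  roll 5: 45 + 25 = 70
  roll 6: 35 + 25 = 60
  roll 7: 20 = 20
No arrangement into 6 paper rolls stays within capacity, so 7 is optimal.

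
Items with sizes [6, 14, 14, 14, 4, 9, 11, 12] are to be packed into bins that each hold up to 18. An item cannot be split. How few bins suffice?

6

Total = 14 + 14 + 14 + 12 + 11 + 9 + 6 + 4 = 84.
Lower bound: ⌈84/18⌉ = 5 bins.
A packing using 6 bins:
  bin 1: 14 + 4 = 18
  bin 2: 14 = 14
  bin 3: 14 = 14
  bin 4: 12 + 6 = 18
  bin 5: 11 = 11
  bin 6: 9 = 9
No arrangement into 5 bins stays within capacity, so 6 is optimal.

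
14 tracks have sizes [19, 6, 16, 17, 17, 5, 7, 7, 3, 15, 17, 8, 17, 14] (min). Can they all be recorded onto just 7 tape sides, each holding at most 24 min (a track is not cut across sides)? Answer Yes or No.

Total = 168 min; ⌈168/24⌉ = 7.
8 tracks each exceed half the capacity and cannot share a side, forcing at least 8 tape sides.
At least 8 tape sides are required, but only 7 are allowed.

No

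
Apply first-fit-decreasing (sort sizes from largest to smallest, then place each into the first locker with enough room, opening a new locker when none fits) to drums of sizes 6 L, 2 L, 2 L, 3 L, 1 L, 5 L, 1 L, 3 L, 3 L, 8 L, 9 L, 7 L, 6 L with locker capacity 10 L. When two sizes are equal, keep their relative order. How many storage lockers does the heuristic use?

Sorted descending: 9, 8, 7, 6, 6, 5, 3, 3, 3, 2, 2, 1, 1.
  9 → locker 1 (new)  [load 9/10]
  8 → locker 2 (new)  [load 8/10]
  7 → locker 3 (new)  [load 7/10]
  6 → locker 4 (new)  [load 6/10]
  6 → locker 5 (new)  [load 6/10]
  5 → locker 6 (new)  [load 5/10]
  3 → locker 3  [load 10/10]
  3 → locker 4  [load 9/10]
  3 → locker 5  [load 9/10]
  2 → locker 2  [load 10/10]
  2 → locker 6  [load 7/10]
  1 → locker 1  [load 10/10]
  1 → locker 4  [load 10/10]
6 storage lockers opened.

6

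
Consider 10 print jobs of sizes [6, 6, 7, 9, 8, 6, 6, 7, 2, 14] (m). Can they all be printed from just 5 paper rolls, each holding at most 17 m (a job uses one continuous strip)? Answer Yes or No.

Yes

A valid assignment using 5 paper rolls:
  roll 1: 14 + 2 = 16
  roll 2: 9 + 8 = 17
  roll 3: 7 + 7 = 14
  roll 4: 6 + 6 = 12
  roll 5: 6 + 6 = 12
Every load is within 17 m, so 5 paper rolls suffice.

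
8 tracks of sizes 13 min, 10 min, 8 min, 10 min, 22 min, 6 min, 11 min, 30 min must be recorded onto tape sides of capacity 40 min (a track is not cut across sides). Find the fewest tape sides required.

Total = 30 + 22 + 13 + 11 + 10 + 10 + 8 + 6 = 110 min.
Lower bound: ⌈110/40⌉ = 3 tape sides.
A packing using 3 tape sides:
  side 1: 30 + 10 = 40
  side 2: 22 + 13 = 35
  side 3: 11 + 10 + 8 + 6 = 35
This matches the lower bound, so 3 is optimal.

3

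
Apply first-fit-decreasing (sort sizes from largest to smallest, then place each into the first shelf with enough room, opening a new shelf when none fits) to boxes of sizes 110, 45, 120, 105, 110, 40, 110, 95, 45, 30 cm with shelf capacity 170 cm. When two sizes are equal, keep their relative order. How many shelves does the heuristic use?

Sorted descending: 120, 110, 110, 110, 105, 95, 45, 45, 40, 30.
  120 → shelf 1 (new)  [load 120/170]
  110 → shelf 2 (new)  [load 110/170]
  110 → shelf 3 (new)  [load 110/170]
  110 → shelf 4 (new)  [load 110/170]
  105 → shelf 5 (new)  [load 105/170]
  95 → shelf 6 (new)  [load 95/170]
  45 → shelf 1  [load 165/170]
  45 → shelf 2  [load 155/170]
  40 → shelf 3  [load 150/170]
  30 → shelf 4  [load 140/170]
6 shelves opened.

6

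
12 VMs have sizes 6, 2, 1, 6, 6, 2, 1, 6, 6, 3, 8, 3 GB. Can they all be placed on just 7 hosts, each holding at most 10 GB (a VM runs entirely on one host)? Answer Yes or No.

A valid assignment using 6 hosts:
  host 1: 8 + 2 = 10
  host 2: 6 + 3 + 1 = 10
  host 3: 6 + 3 + 1 = 10
  host 4: 6 + 2 = 8
  host 5: 6 = 6
  host 6: 6 = 6
That uses only 6 ≤ 7, so 7 hosts are enough.

Yes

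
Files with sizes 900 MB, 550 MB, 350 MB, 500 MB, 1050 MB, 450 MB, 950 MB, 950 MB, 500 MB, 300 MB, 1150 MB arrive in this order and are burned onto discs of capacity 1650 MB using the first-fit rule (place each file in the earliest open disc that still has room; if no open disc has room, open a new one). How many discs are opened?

  900 → disc 1 (new)  [load 900/1650]
  550 → disc 1  [load 1450/1650]
  350 → disc 2 (new)  [load 350/1650]
  500 → disc 2  [load 850/1650]
  1050 → disc 3 (new)  [load 1050/1650]
  450 → disc 2  [load 1300/1650]
  950 → disc 4 (new)  [load 950/1650]
  950 → disc 5 (new)  [load 950/1650]
  500 → disc 3  [load 1550/1650]
  300 → disc 2  [load 1600/1650]
  1150 → disc 6 (new)  [load 1150/1650]
6 discs opened.

6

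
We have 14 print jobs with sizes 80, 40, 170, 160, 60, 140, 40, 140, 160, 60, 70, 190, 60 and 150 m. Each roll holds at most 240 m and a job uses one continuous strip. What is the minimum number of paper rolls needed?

Total = 190 + 170 + 160 + 160 + 150 + 140 + 140 + 80 + 70 + 60 + 60 + 60 + 40 + 40 = 1520 m.
Lower bound: ⌈1520/240⌉ = 7 paper rolls.
A packing using 7 paper rolls:
  roll 1: 190 + 40 = 230
  roll 2: 170 + 70 = 240
  roll 3: 160 + 80 = 240
  roll 4: 160 + 60 = 220
  roll 5: 150 + 60 = 210
  roll 6: 140 + 60 + 40 = 240
  roll 7: 140 = 140
This matches the lower bound, so 7 is optimal.

7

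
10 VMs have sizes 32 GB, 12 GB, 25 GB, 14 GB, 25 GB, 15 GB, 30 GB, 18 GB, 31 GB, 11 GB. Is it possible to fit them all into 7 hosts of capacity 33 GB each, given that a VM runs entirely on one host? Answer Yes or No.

No

Total = 213 GB; ⌈213/33⌉ = 7.
The bound of 7 does not rule out 7, but exhaustive search shows no assignment into 7 hosts of capacity 33 GB exists — the minimum is 8.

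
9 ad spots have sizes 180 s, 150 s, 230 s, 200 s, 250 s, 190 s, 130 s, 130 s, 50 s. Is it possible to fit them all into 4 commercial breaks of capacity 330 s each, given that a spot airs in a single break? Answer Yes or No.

Total = 1510 s; ⌈1510/330⌉ = 5.
At least 5 commercial breaks are required, but only 4 are allowed.

No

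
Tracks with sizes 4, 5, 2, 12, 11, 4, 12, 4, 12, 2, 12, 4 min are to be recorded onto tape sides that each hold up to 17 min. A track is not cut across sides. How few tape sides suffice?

Total = 12 + 12 + 12 + 12 + 11 + 5 + 4 + 4 + 4 + 4 + 2 + 2 = 84 min.
Lower bound: ⌈84/17⌉ = 5 tape sides.
A packing using 6 tape sides:
  side 1: 12 + 5 = 17
  side 2: 12 + 4 = 16
  side 3: 12 + 4 = 16
  side 4: 12 + 4 = 16
  side 5: 11 + 4 + 2 = 17
  side 6: 2 = 2
No arrangement into 5 tape sides stays within capacity, so 6 is optimal.

6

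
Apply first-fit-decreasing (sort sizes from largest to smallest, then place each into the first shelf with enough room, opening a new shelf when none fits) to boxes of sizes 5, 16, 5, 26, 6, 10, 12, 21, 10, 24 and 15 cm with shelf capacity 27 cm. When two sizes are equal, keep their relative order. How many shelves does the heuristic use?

6

Sorted descending: 26, 24, 21, 16, 15, 12, 10, 10, 6, 5, 5.
  26 → shelf 1 (new)  [load 26/27]
  24 → shelf 2 (new)  [load 24/27]
  21 → shelf 3 (new)  [load 21/27]
  16 → shelf 4 (new)  [load 16/27]
  15 → shelf 5 (new)  [load 15/27]
  12 → shelf 5  [load 27/27]
  10 → shelf 4  [load 26/27]
  10 → shelf 6 (new)  [load 10/27]
  6 → shelf 3  [load 27/27]
  5 → shelf 6  [load 15/27]
  5 → shelf 6  [load 20/27]
6 shelves opened.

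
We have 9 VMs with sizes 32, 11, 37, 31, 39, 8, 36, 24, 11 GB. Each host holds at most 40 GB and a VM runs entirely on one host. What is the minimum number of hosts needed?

7

Total = 39 + 37 + 36 + 32 + 31 + 24 + 11 + 11 + 8 = 229 GB.
Lower bound: ⌈229/40⌉ = 6 hosts.
A packing using 7 hosts:
  host 1: 39 = 39
  host 2: 37 = 37
  host 3: 36 = 36
  host 4: 32 + 8 = 40
  host 5: 31 = 31
  host 6: 24 + 11 = 35
  host 7: 11 = 11
No arrangement into 6 hosts stays within capacity, so 7 is optimal.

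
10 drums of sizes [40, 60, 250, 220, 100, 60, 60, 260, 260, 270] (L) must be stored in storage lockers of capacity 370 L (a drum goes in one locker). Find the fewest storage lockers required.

5

Total = 270 + 260 + 260 + 250 + 220 + 100 + 60 + 60 + 60 + 40 = 1580 L.
Lower bound: ⌈1580/370⌉ = 5 storage lockers.
A packing using 5 storage lockers:
  locker 1: 270 + 100 = 370
  locker 2: 260 + 60 + 40 = 360
  locker 3: 260 + 60 = 320
  locker 4: 250 + 60 = 310
  locker 5: 220 = 220
This matches the lower bound, so 5 is optimal.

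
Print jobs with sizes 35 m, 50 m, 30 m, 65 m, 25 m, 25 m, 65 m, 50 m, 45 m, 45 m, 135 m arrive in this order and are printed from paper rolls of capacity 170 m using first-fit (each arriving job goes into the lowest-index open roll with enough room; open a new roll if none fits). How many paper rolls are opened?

  35 → roll 1 (new)  [load 35/170]
  50 → roll 1  [load 85/170]
  30 → roll 1  [load 115/170]
  65 → roll 2 (new)  [load 65/170]
  25 → roll 1  [load 140/170]
  25 → roll 1  [load 165/170]
  65 → roll 2  [load 130/170]
  50 → roll 3 (new)  [load 50/170]
  45 → roll 3  [load 95/170]
  45 → roll 3  [load 140/170]
  135 → roll 4 (new)  [load 135/170]
4 paper rolls opened.

4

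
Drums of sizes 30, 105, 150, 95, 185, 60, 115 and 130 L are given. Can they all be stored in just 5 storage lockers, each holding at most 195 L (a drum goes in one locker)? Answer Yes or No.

No

Total = 870 L; ⌈870/195⌉ = 5.
The bound of 5 does not rule out 5, but exhaustive search shows no assignment into 5 storage lockers of capacity 195 L exists — the minimum is 6.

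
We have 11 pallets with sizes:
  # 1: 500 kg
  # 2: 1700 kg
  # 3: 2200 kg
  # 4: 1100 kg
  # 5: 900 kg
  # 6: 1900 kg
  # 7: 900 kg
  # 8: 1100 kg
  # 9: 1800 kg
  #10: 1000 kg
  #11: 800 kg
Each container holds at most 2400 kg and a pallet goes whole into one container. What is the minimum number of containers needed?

Total = 2200 + 1900 + 1800 + 1700 + 1100 + 1100 + 1000 + 900 + 900 + 800 + 500 = 13900 kg.
Lower bound: ⌈13900/2400⌉ = 6 containers.
A packing using 7 containers:
  container 1: 2200 = 2200
  container 2: 1900 + 500 = 2400
  container 3: 1800 = 1800
  container 4: 1700 = 1700
  container 5: 1100 + 1100 = 2200
  container 6: 1000 + 900 = 1900
  container 7: 900 + 800 = 1700
No arrangement into 6 containers stays within capacity, so 7 is optimal.

7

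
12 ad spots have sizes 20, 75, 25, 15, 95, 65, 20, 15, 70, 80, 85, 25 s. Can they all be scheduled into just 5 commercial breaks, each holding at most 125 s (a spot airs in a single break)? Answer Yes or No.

No

Total = 590 s; ⌈590/125⌉ = 5.
6 ad spots each exceed half the capacity and cannot share a break, forcing at least 6 commercial breaks.
At least 6 commercial breaks are required, but only 5 are allowed.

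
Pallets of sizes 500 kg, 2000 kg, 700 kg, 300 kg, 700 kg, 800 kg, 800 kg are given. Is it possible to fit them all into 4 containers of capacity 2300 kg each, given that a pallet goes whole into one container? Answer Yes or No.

A valid assignment using 3 containers:
  container 1: 2000 + 300 = 2300
  container 2: 800 + 800 + 700 = 2300
  container 3: 700 + 500 = 1200
That uses only 3 ≤ 4, so 4 containers are enough.

Yes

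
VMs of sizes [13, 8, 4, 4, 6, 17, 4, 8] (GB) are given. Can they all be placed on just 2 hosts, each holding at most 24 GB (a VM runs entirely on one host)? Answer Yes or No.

No

Total = 64 GB; ⌈64/24⌉ = 3.
At least 3 hosts are required, but only 2 are allowed.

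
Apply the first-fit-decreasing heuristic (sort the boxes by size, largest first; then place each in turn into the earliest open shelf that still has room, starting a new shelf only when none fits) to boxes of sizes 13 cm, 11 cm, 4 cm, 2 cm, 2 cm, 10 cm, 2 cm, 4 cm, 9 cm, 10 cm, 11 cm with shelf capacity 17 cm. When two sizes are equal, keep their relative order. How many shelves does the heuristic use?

6

Sorted descending: 13, 11, 11, 10, 10, 9, 4, 4, 2, 2, 2.
  13 → shelf 1 (new)  [load 13/17]
  11 → shelf 2 (new)  [load 11/17]
  11 → shelf 3 (new)  [load 11/17]
  10 → shelf 4 (new)  [load 10/17]
  10 → shelf 5 (new)  [load 10/17]
  9 → shelf 6 (new)  [load 9/17]
  4 → shelf 1  [load 17/17]
  4 → shelf 2  [load 15/17]
  2 → shelf 2  [load 17/17]
  2 → shelf 3  [load 13/17]
  2 → shelf 3  [load 15/17]
6 shelves opened.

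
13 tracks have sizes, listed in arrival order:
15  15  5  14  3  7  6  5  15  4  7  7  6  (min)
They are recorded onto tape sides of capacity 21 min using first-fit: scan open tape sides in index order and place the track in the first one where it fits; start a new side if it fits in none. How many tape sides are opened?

  15 → side 1 (new)  [load 15/21]
  15 → side 2 (new)  [load 15/21]
  5 → side 1  [load 20/21]
  14 → side 3 (new)  [load 14/21]
  3 → side 2  [load 18/21]
  7 → side 3  [load 21/21]
  6 → side 4 (new)  [load 6/21]
  5 → side 4  [load 11/21]
  15 → side 5 (new)  [load 15/21]
  4 → side 4  [load 15/21]
  7 → side 6 (new)  [load 7/21]
  7 → side 6  [load 14/21]
  6 → side 4  [load 21/21]
6 tape sides opened.

6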